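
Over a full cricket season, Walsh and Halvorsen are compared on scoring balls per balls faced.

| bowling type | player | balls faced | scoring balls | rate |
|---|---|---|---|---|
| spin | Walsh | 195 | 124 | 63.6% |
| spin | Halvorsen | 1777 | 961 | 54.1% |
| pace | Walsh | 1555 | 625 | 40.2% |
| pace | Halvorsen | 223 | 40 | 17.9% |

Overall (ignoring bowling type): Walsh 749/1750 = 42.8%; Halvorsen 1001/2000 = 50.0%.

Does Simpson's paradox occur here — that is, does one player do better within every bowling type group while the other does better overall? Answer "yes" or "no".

yes

Within each bowling type level (spin 63.6% vs 54.1%; pace 40.2% vs 17.9%), Walsh has the higher rate every time. Pooled: 42.8% vs 50.0% — Halvorsen has the higher rate overall. The two comparisons disagree.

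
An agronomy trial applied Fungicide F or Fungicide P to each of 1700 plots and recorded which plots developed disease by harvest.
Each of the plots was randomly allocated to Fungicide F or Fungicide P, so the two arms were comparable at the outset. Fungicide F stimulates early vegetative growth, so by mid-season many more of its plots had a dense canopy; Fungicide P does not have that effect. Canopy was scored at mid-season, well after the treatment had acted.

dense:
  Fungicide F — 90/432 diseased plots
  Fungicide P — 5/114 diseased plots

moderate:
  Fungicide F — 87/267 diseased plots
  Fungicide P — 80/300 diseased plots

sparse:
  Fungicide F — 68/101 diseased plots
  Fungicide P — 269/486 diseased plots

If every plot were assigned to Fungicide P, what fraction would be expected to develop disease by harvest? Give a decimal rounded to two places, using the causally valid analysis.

Mid-season canopy lies on the pathway fungicide → mid-season canopy → outcome, so adjusting for it blocks the indirect effect. For the total causal effect of fungicide, use the unadjusted pooled rates.
So P(outcome | do(Fungicide P)) is just the pooled rate for Fungicide P: 354/900 = 0.393.

0.39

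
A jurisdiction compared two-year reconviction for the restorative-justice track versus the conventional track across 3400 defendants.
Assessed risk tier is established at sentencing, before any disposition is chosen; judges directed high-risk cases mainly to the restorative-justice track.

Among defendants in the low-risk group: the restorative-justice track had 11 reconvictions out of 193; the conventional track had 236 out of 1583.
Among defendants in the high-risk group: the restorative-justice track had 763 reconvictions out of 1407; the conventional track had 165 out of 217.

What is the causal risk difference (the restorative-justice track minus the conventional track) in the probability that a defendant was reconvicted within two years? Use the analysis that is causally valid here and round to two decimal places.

The imbalance in assessed risk tier arose from how defendants were allocated, not from anything the disposition did; and assessed risk tier independently affects the outcome. The pooled gap is confounded — condition on assessed risk tier.
Adjusting over the population distribution of assessed risk tier: 0.522·(0.057−0.149) + 0.478·(0.542−0.760) = -0.152.

-0.15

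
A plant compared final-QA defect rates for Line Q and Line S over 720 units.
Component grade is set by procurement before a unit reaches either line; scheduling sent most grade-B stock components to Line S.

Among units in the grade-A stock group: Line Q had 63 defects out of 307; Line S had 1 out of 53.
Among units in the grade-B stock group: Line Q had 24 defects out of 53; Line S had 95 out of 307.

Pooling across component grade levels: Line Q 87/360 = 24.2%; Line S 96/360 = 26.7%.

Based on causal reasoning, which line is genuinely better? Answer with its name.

Within every component grade level Line S has the lower rate, yet pooled Line Q does — Simpson's reversal.
Component grade is set before the line has any effect — it is not caused by the line — and it independently drives the outcome. That makes it a confounder, so the causal comparison is within component grade levels.
Within each level — grade-A stock: 20.5% vs 1.9%; grade-B stock: 45.3% vs 30.9% — Line S is lower every time.

Line S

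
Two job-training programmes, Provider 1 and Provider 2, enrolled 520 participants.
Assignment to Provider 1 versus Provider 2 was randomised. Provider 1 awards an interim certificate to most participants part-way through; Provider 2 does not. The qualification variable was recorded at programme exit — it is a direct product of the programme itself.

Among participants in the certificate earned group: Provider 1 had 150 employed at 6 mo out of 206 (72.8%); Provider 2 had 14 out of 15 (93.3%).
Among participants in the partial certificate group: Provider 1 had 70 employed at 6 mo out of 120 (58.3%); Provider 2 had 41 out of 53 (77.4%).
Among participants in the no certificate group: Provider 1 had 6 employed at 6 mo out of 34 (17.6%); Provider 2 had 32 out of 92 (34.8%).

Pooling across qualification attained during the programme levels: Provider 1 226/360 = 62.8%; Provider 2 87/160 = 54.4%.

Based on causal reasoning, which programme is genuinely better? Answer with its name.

The qualification attained during the programme-specific comparison favours Provider 2 throughout, but the pooled figures favour Provider 1. The question is whether to condition on qualification attained during the programme.
Qualification attained during the programme here is a post-treatment variable shaped by the programme; conditioning on it would introduce bias rather than remove it. The overall comparison is the causal one.
Pooled: Provider 1 62.8% vs Provider 2 54.4%; Provider 1 is higher overall.

Provider 1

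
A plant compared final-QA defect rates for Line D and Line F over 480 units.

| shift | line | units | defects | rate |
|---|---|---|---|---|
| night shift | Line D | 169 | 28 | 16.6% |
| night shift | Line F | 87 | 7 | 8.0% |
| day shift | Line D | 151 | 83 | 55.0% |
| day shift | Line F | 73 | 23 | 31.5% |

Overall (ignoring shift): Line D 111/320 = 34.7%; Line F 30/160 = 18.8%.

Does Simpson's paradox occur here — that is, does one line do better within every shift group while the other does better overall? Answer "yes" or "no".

no

Within each shift level (night shift 16.6% vs 8.0%; day shift 55.0% vs 31.5%), Line F has the lower rate every time. Pooled: 34.7% vs 18.8% — Line F has the lower rate overall. They agree.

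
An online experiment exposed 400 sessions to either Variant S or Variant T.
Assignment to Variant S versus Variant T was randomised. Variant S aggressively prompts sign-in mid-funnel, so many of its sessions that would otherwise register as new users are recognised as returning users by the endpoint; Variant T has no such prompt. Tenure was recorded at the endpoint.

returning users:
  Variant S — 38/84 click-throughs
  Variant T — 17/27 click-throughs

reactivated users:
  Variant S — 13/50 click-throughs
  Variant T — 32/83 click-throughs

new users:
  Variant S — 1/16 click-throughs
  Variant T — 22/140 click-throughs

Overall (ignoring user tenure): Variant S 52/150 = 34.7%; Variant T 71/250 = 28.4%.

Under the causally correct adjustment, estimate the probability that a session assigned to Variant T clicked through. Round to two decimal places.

Variant T is higher inside every user tenure stratum but Variant S is higher in aggregate. Whether to stratify depends on how user tenure relates to the variant.
User tenure is recorded after the variant and is itself shifted by it — it sits on the causal path from variant to outcome. Conditioning on a mediator would strip out part of the effect we want; the pooled comparison gives the total causal effect.
So P(outcome | do(Variant T)) is just the pooled rate for Variant T: 71/250 = 0.284.

0.28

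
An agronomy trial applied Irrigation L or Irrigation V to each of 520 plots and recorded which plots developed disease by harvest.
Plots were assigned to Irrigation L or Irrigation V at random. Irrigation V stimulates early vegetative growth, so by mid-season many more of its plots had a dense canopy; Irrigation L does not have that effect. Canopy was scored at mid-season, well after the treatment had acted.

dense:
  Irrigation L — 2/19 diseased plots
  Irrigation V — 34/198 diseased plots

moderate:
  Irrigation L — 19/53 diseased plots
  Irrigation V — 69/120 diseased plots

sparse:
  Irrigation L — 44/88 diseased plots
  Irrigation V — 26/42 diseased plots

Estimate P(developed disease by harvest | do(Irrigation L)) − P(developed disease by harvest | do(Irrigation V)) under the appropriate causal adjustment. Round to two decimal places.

+0.05

Mid-season canopy is recorded after the irrigation and is itself shifted by it — it sits on the causal path from irrigation to outcome. Conditioning on a mediator would strip out part of the effect we want; the pooled comparison gives the total causal effect.
The causal difference is the pooled difference: 0.406 − 0.358 = +0.048.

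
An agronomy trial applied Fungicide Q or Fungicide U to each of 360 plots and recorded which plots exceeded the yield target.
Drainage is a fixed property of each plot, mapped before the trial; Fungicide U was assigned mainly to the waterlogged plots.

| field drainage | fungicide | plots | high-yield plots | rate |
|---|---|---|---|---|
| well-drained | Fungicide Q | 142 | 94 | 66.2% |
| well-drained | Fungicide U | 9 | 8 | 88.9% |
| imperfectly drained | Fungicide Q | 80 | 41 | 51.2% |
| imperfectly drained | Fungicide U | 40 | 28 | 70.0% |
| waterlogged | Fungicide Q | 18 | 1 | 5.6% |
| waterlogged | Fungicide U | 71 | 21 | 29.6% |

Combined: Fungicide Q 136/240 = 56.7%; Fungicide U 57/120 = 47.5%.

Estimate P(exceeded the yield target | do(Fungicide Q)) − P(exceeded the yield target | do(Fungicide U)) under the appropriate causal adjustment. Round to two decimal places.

-0.22

Field drainage satisfies the back-door criterion: it is not a descendant of the fungicide, and it blocks the spurious path from fungicide to outcome. Adjusting for it (i.e., using the within-field drainage rates) gives the causal effect.
Adjusting over the population distribution of field drainage: 0.419·(0.662−0.889) + 0.333·(0.512−0.700) + 0.247·(0.056−0.296) = -0.217.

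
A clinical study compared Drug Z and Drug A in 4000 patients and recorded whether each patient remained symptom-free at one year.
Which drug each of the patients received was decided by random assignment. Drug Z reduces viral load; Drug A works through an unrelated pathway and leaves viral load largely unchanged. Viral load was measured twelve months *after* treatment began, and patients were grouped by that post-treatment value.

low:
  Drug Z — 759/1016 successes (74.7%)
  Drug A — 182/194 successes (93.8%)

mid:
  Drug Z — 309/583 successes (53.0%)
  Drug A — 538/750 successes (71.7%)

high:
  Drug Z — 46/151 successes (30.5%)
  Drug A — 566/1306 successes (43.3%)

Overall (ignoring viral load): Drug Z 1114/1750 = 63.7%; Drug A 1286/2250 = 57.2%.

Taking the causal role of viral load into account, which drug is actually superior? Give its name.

Drug Z

The viral load-specific comparison favours Drug A throughout, but the pooled figures favour Drug Z. The question is whether to condition on viral load.
Because the drug influences viral load, viral load is a post-treatment mediator, not a confounder. Stratifying on it would bias the estimate; the causal effect is the crude pooled difference.
Pooled: Drug Z 63.7% vs Drug A 57.2%; Drug Z is higher overall.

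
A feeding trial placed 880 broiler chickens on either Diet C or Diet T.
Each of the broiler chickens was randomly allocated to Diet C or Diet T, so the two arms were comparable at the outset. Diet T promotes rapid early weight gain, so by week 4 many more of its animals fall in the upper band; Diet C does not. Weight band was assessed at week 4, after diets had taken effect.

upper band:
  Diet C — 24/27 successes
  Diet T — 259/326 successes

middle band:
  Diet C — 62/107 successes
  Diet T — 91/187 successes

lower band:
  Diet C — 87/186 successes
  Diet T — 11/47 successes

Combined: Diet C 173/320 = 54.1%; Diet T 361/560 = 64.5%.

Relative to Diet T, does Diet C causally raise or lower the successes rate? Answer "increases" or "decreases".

decreases

Week-4 weight band here is a post-treatment variable shaped by the diet; conditioning on it would introduce bias rather than remove it. The overall comparison is the causal one.
Pooled: Diet C 54.1% vs Diet T 64.5%; Diet T is higher overall.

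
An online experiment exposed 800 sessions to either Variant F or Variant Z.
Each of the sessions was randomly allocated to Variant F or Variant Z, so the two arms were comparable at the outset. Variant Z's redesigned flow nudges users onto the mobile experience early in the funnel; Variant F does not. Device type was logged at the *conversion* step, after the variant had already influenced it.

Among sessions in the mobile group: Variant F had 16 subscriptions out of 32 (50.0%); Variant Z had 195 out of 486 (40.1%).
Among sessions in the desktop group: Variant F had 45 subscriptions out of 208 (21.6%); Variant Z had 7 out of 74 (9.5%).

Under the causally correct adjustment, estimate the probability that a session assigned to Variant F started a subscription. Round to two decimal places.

Variant F is higher inside every device type stratum but Variant Z is higher in aggregate. Whether to stratify depends on how device type relates to the variant.
Stratifying would compare variants among sessions the variants themselves sorted into device type groups — a form of selection on an intermediate. The unconditioned pooled rates give the total causal effect.
So P(outcome | do(Variant F)) is just the pooled rate for Variant F: 61/240 = 0.254.

0.25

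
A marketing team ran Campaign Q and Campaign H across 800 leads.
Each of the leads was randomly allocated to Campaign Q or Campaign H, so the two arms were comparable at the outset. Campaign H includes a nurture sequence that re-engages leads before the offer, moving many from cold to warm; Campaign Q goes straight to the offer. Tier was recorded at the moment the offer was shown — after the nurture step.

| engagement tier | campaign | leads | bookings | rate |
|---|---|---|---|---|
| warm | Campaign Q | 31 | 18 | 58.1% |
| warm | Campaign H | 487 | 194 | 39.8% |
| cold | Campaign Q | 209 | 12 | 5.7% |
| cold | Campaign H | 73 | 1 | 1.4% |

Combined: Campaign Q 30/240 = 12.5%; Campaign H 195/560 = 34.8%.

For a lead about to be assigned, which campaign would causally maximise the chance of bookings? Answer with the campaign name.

The engagement tier-specific comparison favours Campaign Q throughout, but the pooled figures favour Campaign H. The question is whether to condition on engagement tier.
The distribution of engagement tier is itself part of what the campaign does — it is an intermediate outcome. Holding it fixed would remove that part of the effect; the total effect is the pooled difference.
Pooled: Campaign Q 12.5% vs Campaign H 34.8%; Campaign H is higher overall.

Campaign H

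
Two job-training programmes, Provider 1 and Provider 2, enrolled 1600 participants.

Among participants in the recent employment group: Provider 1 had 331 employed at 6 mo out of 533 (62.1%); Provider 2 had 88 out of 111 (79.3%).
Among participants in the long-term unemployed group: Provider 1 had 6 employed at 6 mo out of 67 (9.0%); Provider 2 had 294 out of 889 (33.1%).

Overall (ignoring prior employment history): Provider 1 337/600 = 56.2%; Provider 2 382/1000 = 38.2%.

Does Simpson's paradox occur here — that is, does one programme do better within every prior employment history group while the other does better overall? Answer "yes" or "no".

Within each prior employment history level (recent employment 62.1% vs 79.3%; long-term unemployed 9.0% vs 33.1%), Provider 2 has the higher rate every time. Pooled: 56.2% vs 38.2% — Provider 1 has the higher rate overall. The two comparisons disagree.

yes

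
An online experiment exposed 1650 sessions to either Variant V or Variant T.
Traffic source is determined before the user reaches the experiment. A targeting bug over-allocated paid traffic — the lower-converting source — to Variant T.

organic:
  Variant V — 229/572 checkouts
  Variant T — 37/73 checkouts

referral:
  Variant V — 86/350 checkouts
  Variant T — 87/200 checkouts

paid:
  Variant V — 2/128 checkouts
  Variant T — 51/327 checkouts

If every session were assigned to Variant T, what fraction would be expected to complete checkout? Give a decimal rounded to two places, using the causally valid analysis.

Here traffic source is a common cause — it drives both which variant a case falls under and the outcome. The crude comparison mixes populations; the stratum-specific rates are the causally relevant ones.
Standardising Variant T to the population traffic source mix: 0.391·37/73 + 0.333·87/200 + 0.276·51/327 = 0.386.

0.39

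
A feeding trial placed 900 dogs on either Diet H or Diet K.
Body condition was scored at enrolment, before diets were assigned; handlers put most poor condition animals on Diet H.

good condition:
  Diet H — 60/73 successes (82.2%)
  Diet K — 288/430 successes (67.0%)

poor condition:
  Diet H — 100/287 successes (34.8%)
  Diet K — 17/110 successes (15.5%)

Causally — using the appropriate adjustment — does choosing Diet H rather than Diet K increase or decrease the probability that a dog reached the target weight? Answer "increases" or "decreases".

The stratified and pooled comparisons disagree (Diet H wins within each starting body condition; Diet K wins overall), so the answer turns on the causal role of starting body condition.
Here starting body condition is a common cause — it drives both which diet a case falls under and the outcome. The crude comparison mixes populations; the stratum-specific rates are the causally relevant ones.
Within each level — good condition: 82.2% vs 67.0%; poor condition: 34.8% vs 15.5% — Diet H is higher every time.

increases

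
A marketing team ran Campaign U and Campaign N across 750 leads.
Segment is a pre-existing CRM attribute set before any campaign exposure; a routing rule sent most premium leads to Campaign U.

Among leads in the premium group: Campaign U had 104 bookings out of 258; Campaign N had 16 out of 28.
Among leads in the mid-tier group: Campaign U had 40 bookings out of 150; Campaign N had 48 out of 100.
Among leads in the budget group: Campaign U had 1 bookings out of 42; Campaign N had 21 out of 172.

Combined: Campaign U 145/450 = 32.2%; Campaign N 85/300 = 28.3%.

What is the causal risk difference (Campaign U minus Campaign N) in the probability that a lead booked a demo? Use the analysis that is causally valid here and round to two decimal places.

-0.16

Customer segment differs across campaigns for reasons unrelated to any effect of the campaign itself, and it separately predicts the outcome — a classic confounder. We must compare within customer segment levels.
Adjusting over the population distribution of customer segment: 0.381·(0.403−0.571) + 0.333·(0.267−0.480) + 0.285·(0.024−0.122) = -0.163.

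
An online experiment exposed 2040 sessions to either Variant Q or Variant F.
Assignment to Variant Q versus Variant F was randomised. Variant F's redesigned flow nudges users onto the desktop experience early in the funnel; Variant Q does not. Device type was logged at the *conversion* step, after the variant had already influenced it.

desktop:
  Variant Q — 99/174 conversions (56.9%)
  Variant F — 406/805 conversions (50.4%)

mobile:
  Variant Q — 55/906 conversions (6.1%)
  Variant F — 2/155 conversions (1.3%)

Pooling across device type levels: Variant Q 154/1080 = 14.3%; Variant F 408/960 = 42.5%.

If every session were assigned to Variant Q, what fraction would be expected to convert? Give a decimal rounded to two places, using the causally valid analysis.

0.14

The distribution of device type is itself part of what the variant does — it is an intermediate outcome. Holding it fixed would remove that part of the effect; the total effect is the pooled difference.
So P(outcome | do(Variant Q)) is just the pooled rate for Variant Q: 154/1080 = 0.143.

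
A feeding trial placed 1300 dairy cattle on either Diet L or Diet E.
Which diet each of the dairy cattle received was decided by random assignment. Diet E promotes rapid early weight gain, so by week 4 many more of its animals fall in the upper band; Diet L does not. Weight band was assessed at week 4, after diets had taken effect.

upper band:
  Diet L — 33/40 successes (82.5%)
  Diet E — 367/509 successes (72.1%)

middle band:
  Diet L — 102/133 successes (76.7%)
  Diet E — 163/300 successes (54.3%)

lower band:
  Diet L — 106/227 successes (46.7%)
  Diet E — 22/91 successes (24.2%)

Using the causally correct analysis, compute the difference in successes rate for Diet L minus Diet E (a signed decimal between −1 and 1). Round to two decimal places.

Week-4 weight band is downstream of the diet. One should not condition on a consequence of treatment, so the overall rates are the right comparison.
The causal difference is the pooled difference: 0.603 − 0.613 = -0.011.

-0.01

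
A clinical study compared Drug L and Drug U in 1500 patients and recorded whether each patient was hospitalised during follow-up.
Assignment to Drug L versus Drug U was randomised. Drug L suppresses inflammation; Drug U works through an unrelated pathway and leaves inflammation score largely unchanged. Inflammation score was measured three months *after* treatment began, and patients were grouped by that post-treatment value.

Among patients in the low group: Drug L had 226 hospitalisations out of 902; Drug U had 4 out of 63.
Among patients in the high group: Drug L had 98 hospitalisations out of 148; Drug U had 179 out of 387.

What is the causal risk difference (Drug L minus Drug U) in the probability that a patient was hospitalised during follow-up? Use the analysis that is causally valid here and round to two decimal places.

-0.10

The stratified and pooled comparisons disagree (Drug U wins within each inflammation score; Drug L wins overall), so the answer turns on the causal role of inflammation score.
The distribution of inflammation score is itself part of what the drug does — it is an intermediate outcome. Holding it fixed would remove that part of the effect; the total effect is the pooled difference.
The causal difference is the pooled difference: 0.309 − 0.407 = -0.098.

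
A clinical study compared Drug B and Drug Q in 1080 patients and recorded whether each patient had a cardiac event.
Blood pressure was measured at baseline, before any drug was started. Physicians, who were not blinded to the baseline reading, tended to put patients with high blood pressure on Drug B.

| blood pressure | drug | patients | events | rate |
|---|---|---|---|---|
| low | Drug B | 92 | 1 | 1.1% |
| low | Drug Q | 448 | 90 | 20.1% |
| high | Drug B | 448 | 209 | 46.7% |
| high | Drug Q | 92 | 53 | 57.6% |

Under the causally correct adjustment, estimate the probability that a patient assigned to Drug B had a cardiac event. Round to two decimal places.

0.24

The imbalance in blood pressure arose from how patients were allocated, not from anything the drug did; and blood pressure independently affects the outcome. The pooled gap is confounded — condition on blood pressure.
Standardising Drug B to the population blood pressure mix: 0.500·1/92 + 0.500·209/448 = 0.239.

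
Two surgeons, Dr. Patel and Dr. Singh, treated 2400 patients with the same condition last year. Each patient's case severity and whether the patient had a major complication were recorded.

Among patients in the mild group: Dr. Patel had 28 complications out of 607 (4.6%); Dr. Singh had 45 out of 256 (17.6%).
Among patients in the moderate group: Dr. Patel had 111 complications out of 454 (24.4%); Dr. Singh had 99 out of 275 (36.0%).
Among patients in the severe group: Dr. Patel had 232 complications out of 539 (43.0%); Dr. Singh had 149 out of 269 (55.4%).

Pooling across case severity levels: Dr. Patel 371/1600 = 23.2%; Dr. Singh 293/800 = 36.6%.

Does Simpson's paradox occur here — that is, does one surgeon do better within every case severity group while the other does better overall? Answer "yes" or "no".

Within each case severity level (mild 4.6% vs 17.6%; moderate 24.4% vs 36.0%; severe 43.0% vs 55.4%), Dr. Patel has the lower rate every time. Pooled: 23.2% vs 36.6% — Dr. Patel has the lower rate overall. They agree.

no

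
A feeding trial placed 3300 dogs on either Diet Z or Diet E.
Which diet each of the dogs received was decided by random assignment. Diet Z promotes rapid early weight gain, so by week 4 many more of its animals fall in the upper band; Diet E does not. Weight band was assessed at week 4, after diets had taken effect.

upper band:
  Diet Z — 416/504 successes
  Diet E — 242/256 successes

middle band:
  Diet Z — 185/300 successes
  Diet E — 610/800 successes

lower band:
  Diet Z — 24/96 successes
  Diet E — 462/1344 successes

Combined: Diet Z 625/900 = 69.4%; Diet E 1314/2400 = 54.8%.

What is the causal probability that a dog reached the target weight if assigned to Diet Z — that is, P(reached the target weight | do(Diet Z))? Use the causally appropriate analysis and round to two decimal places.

The week-4 weight band-specific comparison favours Diet E throughout, but the pooled figures favour Diet Z. The question is whether to condition on week-4 weight band.
Week-4 weight band lies on the pathway diet → week-4 weight band → outcome, so adjusting for it blocks the indirect effect. For the total causal effect of diet, use the unadjusted pooled rates.
So P(outcome | do(Diet Z)) is just the pooled rate for Diet Z: 625/900 = 0.694.

0.69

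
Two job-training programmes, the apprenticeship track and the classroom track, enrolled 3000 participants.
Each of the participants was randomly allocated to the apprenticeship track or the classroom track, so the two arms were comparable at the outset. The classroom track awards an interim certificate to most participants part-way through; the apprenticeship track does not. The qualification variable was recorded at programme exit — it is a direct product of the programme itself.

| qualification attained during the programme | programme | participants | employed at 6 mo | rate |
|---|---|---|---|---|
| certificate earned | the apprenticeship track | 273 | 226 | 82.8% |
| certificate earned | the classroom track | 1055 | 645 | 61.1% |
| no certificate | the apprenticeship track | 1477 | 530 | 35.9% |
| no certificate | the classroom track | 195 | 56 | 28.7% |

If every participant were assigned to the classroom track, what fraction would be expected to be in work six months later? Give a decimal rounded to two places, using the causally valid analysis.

0.56

Qualification attained during the programme lies on the pathway programme → qualification attained during the programme → outcome, so adjusting for it blocks the indirect effect. For the total causal effect of programme, use the unadjusted pooled rates.
So P(outcome | do(the classroom track)) is just the pooled rate for the classroom track: 701/1250 = 0.561.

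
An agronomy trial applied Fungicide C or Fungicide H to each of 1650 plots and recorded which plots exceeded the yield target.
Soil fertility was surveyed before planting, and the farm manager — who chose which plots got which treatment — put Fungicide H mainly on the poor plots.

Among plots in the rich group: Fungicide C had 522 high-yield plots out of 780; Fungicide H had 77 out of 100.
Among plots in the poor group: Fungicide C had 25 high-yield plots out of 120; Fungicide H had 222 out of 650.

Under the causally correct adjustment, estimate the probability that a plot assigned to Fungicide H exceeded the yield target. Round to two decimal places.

The stratified and pooled comparisons disagree (Fungicide H wins within each soil fertility; Fungicide C wins overall), so the answer turns on the causal role of soil fertility.
Soil fertility is set before the fungicide has any effect — it is not caused by the fungicide — and it independently drives the outcome. That makes it a confounder, so the causal comparison is within soil fertility levels.
Standardising Fungicide H to the population soil fertility mix: 0.533·77/100 + 0.467·222/650 = 0.570.

0.57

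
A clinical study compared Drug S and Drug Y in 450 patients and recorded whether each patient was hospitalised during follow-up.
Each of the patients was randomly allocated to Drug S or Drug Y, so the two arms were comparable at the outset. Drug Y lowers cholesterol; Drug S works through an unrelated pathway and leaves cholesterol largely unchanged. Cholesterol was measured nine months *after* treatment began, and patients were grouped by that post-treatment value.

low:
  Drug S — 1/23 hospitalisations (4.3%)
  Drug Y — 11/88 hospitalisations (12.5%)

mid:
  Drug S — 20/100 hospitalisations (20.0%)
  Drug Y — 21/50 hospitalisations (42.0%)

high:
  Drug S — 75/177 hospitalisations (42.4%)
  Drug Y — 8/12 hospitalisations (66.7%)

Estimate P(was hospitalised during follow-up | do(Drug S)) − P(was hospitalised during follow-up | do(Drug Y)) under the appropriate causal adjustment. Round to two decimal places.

+0.05

Cholesterol lies on the pathway drug → cholesterol → outcome, so adjusting for it blocks the indirect effect. For the total causal effect of drug, use the unadjusted pooled rates.
The causal difference is the pooled difference: 0.320 − 0.267 = +0.053.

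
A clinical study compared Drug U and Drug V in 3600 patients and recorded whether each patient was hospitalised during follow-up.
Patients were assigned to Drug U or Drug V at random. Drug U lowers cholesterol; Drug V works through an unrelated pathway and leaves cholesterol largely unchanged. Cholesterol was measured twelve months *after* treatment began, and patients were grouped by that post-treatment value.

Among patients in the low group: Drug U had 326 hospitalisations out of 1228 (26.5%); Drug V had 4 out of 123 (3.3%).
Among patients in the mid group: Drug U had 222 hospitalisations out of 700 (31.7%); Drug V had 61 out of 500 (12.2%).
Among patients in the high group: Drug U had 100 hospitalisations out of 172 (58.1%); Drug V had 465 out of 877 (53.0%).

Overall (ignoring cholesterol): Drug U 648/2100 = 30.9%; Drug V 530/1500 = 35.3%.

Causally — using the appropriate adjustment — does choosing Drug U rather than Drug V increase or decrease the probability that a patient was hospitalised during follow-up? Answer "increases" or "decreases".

decreases

Cholesterol here is a post-treatment variable shaped by the drug; conditioning on it would introduce bias rather than remove it. The overall comparison is the causal one.
Pooled: Drug U 30.9% vs Drug V 35.3%; Drug U is lower overall.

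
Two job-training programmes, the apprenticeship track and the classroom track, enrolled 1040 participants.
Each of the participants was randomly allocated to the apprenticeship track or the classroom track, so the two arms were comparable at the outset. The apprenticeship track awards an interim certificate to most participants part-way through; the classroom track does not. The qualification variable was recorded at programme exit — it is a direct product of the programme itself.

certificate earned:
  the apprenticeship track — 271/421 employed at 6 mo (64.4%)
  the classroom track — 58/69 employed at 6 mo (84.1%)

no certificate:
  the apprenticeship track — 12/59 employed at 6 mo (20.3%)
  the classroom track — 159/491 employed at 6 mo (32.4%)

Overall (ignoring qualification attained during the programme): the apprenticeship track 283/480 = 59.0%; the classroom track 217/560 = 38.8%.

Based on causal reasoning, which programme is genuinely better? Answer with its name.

Qualification attained during the programme is recorded after the programme and is itself shifted by it — it sits on the causal path from programme to outcome. Conditioning on a mediator would strip out part of the effect we want; the pooled comparison gives the total causal effect.
Pooled: the apprenticeship track 59.0% vs the classroom track 38.8%; the apprenticeship track is higher overall.

the apprenticeship track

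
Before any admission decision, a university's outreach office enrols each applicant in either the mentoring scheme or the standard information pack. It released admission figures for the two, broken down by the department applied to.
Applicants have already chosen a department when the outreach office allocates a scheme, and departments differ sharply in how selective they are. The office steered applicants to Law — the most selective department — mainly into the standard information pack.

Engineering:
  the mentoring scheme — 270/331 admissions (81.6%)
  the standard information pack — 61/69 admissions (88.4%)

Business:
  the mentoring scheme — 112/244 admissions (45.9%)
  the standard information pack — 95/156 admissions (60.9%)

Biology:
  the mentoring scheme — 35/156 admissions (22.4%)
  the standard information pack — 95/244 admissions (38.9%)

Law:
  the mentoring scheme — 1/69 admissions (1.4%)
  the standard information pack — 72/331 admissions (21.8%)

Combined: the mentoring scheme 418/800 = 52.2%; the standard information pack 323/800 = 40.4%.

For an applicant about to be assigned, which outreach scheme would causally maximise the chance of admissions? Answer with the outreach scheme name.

the standard information pack

the standard information pack is higher inside every department stratum but the mentoring scheme is higher in aggregate. Whether to stratify depends on how department relates to the outreach scheme.
Since department is a pre-existing factor (not a product of the outreach scheme) and it affects the outcome on its own, it is a confounder. The stratified rates, not the pooled rate, identify the causal effect.
Within each level — Engineering: 81.6% vs 88.4%; Business: 45.9% vs 60.9%; Biology: 22.4% vs 38.9%; Law: 1.4% vs 21.8% — the standard information pack is higher every time.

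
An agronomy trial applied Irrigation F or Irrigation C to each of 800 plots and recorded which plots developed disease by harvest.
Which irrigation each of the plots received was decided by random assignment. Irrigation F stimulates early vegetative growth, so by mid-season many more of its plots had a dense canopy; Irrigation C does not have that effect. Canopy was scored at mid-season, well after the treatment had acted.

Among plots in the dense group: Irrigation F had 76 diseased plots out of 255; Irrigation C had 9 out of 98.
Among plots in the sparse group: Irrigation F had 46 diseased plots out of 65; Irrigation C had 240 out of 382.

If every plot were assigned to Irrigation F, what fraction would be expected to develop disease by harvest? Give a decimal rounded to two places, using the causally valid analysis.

0.38

Within every mid-season canopy level Irrigation C has the lower rate, yet pooled Irrigation F does — Simpson's reversal.
Mid-season canopy is downstream of the irrigation. One should not condition on a consequence of treatment, so the overall rates are the right comparison.
So P(outcome | do(Irrigation F)) is just the pooled rate for Irrigation F: 122/320 = 0.381.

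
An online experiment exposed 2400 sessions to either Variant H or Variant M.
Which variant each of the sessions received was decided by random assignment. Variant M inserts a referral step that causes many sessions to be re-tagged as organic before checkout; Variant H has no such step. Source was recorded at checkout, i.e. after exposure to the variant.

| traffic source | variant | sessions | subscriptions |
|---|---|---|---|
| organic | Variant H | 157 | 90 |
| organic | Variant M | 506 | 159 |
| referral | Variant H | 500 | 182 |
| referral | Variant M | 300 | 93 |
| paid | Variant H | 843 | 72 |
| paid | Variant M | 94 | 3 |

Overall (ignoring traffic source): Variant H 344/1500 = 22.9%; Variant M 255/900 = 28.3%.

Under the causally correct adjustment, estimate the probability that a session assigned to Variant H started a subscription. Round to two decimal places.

The traffic source-specific comparison favours Variant H throughout, but the pooled figures favour Variant M. The question is whether to condition on traffic source.
Stratifying would compare variants among sessions the variants themselves sorted into traffic source groups — a form of selection on an intermediate. The unconditioned pooled rates give the total causal effect.
So P(outcome | do(Variant H)) is just the pooled rate for Variant H: 344/1500 = 0.229.

0.23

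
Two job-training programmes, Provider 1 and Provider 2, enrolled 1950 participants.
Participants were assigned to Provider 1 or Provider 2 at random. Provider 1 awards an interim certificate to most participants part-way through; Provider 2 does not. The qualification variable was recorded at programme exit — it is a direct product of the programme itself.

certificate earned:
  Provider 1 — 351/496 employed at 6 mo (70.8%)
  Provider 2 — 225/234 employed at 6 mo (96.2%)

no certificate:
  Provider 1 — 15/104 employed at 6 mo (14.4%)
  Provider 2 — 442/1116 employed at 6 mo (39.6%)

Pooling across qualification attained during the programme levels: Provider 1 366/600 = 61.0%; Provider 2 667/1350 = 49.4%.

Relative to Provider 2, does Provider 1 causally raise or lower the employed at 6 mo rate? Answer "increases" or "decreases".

increases

Within every qualification attained during the programme level Provider 2 has the higher rate, yet pooled Provider 1 does — Simpson's reversal.
Stratifying would compare programmes among participants the programmes themselves sorted into qualification attained during the programme groups — a form of selection on an intermediate. The unconditioned pooled rates give the total causal effect.
Pooled: Provider 1 61.0% vs Provider 2 49.4%; Provider 1 is higher overall.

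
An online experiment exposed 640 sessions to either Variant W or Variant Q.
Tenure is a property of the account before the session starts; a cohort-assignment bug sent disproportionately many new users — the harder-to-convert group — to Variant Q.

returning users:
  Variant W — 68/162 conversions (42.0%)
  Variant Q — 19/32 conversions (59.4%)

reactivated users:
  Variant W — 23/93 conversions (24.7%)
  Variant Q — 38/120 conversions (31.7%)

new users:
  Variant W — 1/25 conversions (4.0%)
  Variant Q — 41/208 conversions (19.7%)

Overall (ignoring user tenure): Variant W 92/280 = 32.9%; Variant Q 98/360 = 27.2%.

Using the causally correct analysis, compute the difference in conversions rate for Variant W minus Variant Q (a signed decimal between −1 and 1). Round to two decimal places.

-0.13

User tenure differs across variants for reasons unrelated to any effect of the variant itself, and it separately predicts the outcome — a classic confounder. We must compare within user tenure levels.
Adjusting over the population distribution of user tenure: 0.303·(0.420−0.594) + 0.333·(0.247−0.317) + 0.364·(0.040−0.197) = -0.133.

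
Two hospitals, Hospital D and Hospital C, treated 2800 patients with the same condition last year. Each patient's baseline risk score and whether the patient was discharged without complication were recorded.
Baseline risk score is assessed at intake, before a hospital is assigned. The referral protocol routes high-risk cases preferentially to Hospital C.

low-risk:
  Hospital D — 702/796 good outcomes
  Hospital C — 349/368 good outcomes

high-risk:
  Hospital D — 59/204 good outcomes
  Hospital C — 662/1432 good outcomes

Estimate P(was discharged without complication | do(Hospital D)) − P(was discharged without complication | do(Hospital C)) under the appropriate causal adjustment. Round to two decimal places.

-0.13

The baseline risk score-specific comparison favours Hospital C throughout, but the pooled figures favour Hospital D. The question is whether to condition on baseline risk score.
Baseline risk score is set before the hospital has any effect — it is not caused by the hospital — and it independently drives the outcome. That makes it a confounder, so the causal comparison is within baseline risk score levels.
Adjusting over the population distribution of baseline risk score: 0.416·(0.882−0.948) + 0.584·(0.289−0.462) = -0.129.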